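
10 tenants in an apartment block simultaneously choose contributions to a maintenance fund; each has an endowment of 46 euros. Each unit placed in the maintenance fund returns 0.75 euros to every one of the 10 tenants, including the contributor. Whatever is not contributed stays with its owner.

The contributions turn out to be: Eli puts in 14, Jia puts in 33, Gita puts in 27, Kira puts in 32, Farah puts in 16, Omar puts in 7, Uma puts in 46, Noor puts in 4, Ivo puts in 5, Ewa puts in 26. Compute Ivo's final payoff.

198.50 euros

Total contributed: 14 + 33 + 27 + 32 + 16 + 7 + 46 + 4 + 5 + 26 = 210.
Each receives 0.75 × 210 = 157.50 from the maintenance fund.
Ivo keeps 46 − 5 = 41, so Ivo's payoff is 41 + 157.50 = 198.50.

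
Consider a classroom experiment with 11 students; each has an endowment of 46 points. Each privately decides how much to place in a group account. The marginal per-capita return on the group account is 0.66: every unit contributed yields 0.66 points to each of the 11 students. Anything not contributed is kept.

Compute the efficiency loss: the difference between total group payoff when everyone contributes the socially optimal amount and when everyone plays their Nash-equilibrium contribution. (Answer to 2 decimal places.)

The private return per contributed unit is 0.66 < 1, so contributing 0 is dominant for every player. At the Nash equilibrium everyone keeps their 46, and the group total is 11 × 46 = 506.
Each contributed unit returns 7.260 to the group as a whole (0.66 to each of 11 players), which exceeds 1, so the social optimum is full contribution: group total = 7.260 × 506 = 3673.56.
Efficiency loss = 3673.56 − 506 = 3167.56.

3167.56 points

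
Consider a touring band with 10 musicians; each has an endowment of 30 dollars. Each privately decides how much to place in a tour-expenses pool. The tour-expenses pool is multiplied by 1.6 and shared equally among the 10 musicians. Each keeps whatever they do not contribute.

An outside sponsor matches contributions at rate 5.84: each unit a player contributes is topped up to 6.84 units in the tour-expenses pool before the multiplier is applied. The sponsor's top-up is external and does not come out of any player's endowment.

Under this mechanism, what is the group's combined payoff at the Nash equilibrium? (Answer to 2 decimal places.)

3283.20 dollars

The effective private return per unit is now 1.6 × 6.84 / 10 = 1.0944 > 1, so every player's dominant strategy flips to full contribution.
So the Nash equilibrium is full contribution by all 10; the group earns 1.6 × 6.84 × 300 = 3283.20.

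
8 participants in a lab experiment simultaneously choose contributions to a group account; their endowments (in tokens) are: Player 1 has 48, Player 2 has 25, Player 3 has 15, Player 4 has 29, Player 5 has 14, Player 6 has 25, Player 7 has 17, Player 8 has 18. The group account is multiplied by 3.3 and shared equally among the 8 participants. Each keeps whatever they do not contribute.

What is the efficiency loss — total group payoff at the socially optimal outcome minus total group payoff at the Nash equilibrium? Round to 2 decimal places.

The private return per contributed unit is 3.3/8 = 0.4125 < 1 for every player regardless of endowment, so the Nash equilibrium is zero contribution and the group total is Σ E_j = 48 + 25 + 15 + 29 + 14 + 25 + 17 + 18 = 191.
Each contributed unit returns 3.300 to the group, so the social optimum is full contribution by everyone: group total = 3.300 × 191 = 630.30.
Efficiency loss = (3.300 − 1) × 191 = 439.30.

439.30 tokens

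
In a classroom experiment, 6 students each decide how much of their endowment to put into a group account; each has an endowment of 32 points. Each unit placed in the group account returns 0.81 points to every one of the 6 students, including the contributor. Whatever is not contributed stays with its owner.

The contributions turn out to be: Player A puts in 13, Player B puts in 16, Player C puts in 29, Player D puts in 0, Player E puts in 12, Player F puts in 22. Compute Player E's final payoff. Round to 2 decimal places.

Total contributed: 13 + 16 + 29 + 0 + 12 + 22 = 92.
Each receives 0.81 × 92 = 74.52 from the group account.
Player E keeps 32 − 12 = 20, so Player E's payoff is 20 + 74.52 = 94.52.

94.52 points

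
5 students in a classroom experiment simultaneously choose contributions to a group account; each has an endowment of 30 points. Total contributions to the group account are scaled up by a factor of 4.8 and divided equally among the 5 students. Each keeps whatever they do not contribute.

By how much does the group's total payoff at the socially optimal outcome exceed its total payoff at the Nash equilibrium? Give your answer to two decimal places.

570.00 points

Each contributed unit returns 4.8/5 = 0.9600 to its contributor — below 1 — so contributing 0 is dominant for every player. At the Nash equilibrium everyone keeps their 30, and the group total is 5 × 30 = 150.
Each contributed unit returns 4.800 to the group as a whole (0.9600 to each of 5 players), which exceeds 1, so the social optimum is full contribution: group total = 4.800 × 150 = 720.00.
Efficiency loss = 720.00 − 150 = 570.00.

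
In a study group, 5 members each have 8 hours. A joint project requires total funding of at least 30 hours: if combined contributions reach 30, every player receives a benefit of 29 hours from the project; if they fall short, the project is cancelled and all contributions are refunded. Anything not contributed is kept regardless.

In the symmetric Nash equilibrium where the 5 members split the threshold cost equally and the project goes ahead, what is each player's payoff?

31 hours

Equal share of the threshold: 30/5 = 6.
At this profile no one gains by cutting their contribution: any cut drops the total below 30, the project is cancelled, contributions are refunded, and the deviator ends with 8, which is less than 8 − 6 + 29 = 31. Contributing more than 6 just wastes the excess. So contributing exactly 6 is a best response.
Each player's payoff: 8 − 6 + 29 = 31.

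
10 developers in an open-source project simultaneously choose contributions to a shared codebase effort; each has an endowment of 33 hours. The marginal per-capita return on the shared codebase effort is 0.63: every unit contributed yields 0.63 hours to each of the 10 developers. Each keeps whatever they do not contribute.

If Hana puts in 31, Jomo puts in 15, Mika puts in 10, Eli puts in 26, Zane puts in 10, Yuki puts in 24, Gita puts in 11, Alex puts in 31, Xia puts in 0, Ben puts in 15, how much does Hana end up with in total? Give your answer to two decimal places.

110.99 hours

Total contributed: 31 + 15 + 10 + 26 + 10 + 24 + 11 + 31 + 0 + 15 = 173.
Each receives 0.63 × 173 = 108.99 from the shared codebase effort.
Hana keeps 33 − 31 = 2, so Hana's payoff is 2 + 108.99 = 110.99.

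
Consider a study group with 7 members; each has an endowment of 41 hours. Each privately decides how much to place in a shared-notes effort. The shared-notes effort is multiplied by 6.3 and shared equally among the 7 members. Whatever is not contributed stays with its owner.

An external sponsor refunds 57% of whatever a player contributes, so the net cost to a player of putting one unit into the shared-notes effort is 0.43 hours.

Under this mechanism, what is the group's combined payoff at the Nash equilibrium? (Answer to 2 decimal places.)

1971.69 hours

With the mechanism, a contributed unit returns (6.3/7) / 0.43 = 2.0930 per unit of net cost to the contributor — now above 1 — so contributing fully is weakly dominant for every player.
At the Nash equilibrium everyone contributes 41. Group total payoff = 7 × (41 × 0.57 + 6.3 × 41) = 1971.69.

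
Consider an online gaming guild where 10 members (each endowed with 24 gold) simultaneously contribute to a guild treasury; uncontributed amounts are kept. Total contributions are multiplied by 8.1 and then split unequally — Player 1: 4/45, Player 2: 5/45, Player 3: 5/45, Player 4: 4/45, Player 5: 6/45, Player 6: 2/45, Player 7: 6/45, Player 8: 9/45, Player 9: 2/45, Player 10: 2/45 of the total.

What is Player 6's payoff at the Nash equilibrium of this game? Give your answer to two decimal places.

49.92 gold

For player j, contributing a unit is worthwhile iff 8.1 × (j's share) ≥ 1, i.e. iff j's share is at least 0.1235.
Player 5, Player 7 and Player 8 clear that bar, contributing 24 each; the remaining 7 contribute 0. Total contributed: 72.
Player 6 keeps 24 and receives 8.1 × 72 × 2/45 = 25.92 from the guild treasury, for a payoff of 49.92.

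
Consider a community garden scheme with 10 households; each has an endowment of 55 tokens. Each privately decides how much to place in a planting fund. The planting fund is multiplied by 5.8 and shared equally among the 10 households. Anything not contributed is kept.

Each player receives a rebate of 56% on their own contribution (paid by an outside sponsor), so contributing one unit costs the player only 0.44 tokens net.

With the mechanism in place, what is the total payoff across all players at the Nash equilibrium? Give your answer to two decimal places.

Under the mechanism each unit contributed yields (5.8/10) / 0.44 = 1.3182 back to its contributor per unit of net cost, which exceeds 1, making full contribution the dominant choice for everyone.
At the Nash equilibrium everyone contributes 55. Group total payoff = 10 × (55 × 0.56 + 5.8 × 55) = 3498.00.

3498.00 tokens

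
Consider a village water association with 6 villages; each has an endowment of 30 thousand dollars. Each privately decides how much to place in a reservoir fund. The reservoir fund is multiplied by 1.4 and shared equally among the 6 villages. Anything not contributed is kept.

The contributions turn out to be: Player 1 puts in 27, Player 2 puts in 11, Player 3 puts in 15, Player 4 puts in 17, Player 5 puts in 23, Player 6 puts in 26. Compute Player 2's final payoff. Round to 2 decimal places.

46.77 thousand dollars

Total contributed: 27 + 11 + 15 + 17 + 23 + 26 = 119.
Each receives 1.4 × 119 / 6 = 27.77 from the reservoir fund.
Player 2 keeps 30 − 11 = 19, so Player 2's payoff is 19 + 27.77 = 46.77.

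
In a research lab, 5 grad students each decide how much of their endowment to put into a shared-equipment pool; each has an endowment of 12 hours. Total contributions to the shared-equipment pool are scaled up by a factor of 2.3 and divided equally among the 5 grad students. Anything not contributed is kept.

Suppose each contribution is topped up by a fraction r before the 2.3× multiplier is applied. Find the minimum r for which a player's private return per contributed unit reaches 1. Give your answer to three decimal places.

With matching at rate r, one contributed unit becomes (1 + r) in the shared-equipment pool and returns 2.3 × (1 + r) / 5 to the contributor.
Setting this equal to 1: 1 + r = 5/2.3 = 2.1739.
So the minimum matching rate is r = 2.1739 − 1 = 1.174.

1.174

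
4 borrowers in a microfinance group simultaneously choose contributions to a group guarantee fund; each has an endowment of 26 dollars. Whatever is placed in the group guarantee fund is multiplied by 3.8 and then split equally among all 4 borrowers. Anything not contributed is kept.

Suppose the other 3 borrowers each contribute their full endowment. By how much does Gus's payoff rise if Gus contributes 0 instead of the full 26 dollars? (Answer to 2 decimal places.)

Switching from a contribution of 26 to 0 lets Gus keep an extra 26 dollars, but lowers the group guarantee fund by 26, which costs Gus their own share of that drop: 3.8/4 × 26 = 24.70.
Net gain = 26 − 24.70 = 1.30. The private return per contributed unit (0.9500) is below 1, so free-riding is indeed the best response regardless of what the others do.

1.30 dollars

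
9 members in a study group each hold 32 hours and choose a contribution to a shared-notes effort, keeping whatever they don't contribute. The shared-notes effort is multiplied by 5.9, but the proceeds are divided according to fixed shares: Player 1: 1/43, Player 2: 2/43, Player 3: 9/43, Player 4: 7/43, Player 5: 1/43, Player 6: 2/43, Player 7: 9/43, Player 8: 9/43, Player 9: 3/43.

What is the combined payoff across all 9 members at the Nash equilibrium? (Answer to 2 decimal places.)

758.40 hours

Player j's private return per contributed unit is 5.9 × (j's share). Contributing is weakly dominant for j when that share is at least 1/5.9 = 0.1695, and contributing 0 is dominant otherwise.
Player 3, Player 7 and Player 8 are above the threshold, contributing 32 each; the remaining 6 contribute 0. Total contributed: 96.
The shared-notes effort pays out 5.9 × 96 = 566.40 in total (split across the unequal shares, but the aggregate is all that matters for the group sum).
The 6 free-riders keep 32 each, adding 192. Group total = 192 + 566.40 = 758.40.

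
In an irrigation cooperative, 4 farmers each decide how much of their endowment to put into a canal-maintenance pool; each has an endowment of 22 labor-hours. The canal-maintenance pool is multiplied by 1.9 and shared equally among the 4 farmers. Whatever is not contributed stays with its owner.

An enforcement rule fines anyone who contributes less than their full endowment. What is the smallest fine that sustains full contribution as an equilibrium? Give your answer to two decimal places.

Given the others contribute fully, the best deviation is to contribute 0 (any partial contribution still incurs the fine and gives up units whose private return 0.4750 is below 1).
Deviating from 22 to 0 saves 22 labor-hours but forfeits the deviator's share of the drop in the canal-maintenance pool: 1.9/4 × 22 = 10.45.
So the deviation gain is 22 − 10.45 = 11.55, and the fine must be at least 11.55 labor-hours to wipe it out.

11.55 labor-hours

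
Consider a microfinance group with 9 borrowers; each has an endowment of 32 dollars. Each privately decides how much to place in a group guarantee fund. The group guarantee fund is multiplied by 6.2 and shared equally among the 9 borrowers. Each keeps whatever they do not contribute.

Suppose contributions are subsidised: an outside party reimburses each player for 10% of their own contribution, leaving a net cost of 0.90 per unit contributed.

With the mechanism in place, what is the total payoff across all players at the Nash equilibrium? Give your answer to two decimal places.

With the mechanism, a contributed unit returns (6.2/9) / 0.90 = 0.7654 per unit of net cost — still below 1 — so contributing 0 remains dominant for every player.
At the Nash equilibrium no one contributes; group total payoff = 9 × 32 = 288.

288.00 dollars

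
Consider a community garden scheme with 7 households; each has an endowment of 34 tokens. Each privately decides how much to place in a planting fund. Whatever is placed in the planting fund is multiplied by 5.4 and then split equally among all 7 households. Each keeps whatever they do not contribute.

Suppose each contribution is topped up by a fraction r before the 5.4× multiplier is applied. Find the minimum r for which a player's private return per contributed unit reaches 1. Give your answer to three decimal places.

With matching at rate r, one contributed unit becomes (1 + r) in the planting fund and returns 5.4 × (1 + r) / 7 to the contributor.
Setting this equal to 1: 1 + r = 7/5.4 = 1.2963.
So the minimum matching rate is r = 1.2963 − 1 = 0.296.

0.296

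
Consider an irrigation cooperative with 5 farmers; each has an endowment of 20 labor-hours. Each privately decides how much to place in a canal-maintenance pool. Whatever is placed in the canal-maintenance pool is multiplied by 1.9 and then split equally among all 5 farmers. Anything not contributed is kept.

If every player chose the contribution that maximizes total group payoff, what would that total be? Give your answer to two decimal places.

Each contributed unit returns 1.900 to the group as a whole (0.3800 to each of 5 players), which exceeds 1, so the social optimum is full contribution: group total = 1.900 × 100 = 190.00.

190.00 labor-hours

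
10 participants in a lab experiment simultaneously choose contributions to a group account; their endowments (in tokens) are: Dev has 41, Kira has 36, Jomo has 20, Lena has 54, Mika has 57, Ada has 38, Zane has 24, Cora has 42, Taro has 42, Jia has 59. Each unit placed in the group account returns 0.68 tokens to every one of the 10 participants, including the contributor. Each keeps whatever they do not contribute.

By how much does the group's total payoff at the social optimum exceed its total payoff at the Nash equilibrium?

The private return per contributed unit is 0.68 < 1 for everyone, so the Nash equilibrium is zero contribution and the group total is Σ E_j = 41 + 36 + 20 + 54 + 57 + 38 + 24 + 42 + 42 + 59 = 413.
Each contributed unit returns 6.800 to the group, so the social optimum is full contribution by everyone: group total = 6.800 × 413 = 2808.40.
Efficiency loss = (6.800 − 1) × 413 = 2395.40.

2395.40 tokens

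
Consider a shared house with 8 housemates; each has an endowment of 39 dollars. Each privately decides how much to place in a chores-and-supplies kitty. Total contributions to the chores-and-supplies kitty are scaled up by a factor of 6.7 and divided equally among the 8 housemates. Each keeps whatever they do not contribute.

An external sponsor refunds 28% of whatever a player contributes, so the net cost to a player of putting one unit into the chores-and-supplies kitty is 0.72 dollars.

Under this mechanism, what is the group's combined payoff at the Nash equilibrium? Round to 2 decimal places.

2177.76 dollars

With the mechanism, a contributed unit returns (6.7/8) / 0.72 = 1.1632 per unit of net cost to the contributor — now above 1 — so contributing fully is weakly dominant for every player.
So the Nash equilibrium is full contribution by all 8; the group earns 8 × (39 × 0.28 + 6.7 × 39) = 2177.76.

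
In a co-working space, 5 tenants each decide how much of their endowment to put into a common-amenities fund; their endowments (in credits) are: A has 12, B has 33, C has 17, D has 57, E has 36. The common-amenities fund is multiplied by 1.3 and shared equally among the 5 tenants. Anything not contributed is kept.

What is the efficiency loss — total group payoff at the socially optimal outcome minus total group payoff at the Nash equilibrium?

The private return per contributed unit is 1.3/5 = 0.2600 < 1 for every player regardless of endowment, so the Nash equilibrium is zero contribution and the group total is Σ E_j = 12 + 33 + 17 + 57 + 36 = 155.
Each contributed unit returns 1.300 to the group, so the social optimum is full contribution by everyone: group total = 1.300 × 155 = 201.50.
Efficiency loss = (1.300 − 1) × 155 = 46.50.

46.50 credits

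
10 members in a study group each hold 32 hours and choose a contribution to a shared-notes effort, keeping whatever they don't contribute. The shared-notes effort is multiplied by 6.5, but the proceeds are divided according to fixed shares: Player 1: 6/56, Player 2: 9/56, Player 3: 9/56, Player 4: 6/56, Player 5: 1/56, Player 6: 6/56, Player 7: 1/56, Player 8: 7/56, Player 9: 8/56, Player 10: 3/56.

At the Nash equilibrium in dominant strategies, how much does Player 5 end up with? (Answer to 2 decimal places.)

For player j, contributing a unit is worthwhile iff 6.5 × (j's share) ≥ 1, i.e. iff j's share is at least 0.1538.
The shares above 0.1538 belong to Player 2 and Player 3, contributing 32 each; the remaining 8 contribute 0. Total contributed: 64.
Player 5 keeps 32 and receives 6.5 × 64 × 1/56 = 7.43 from the shared-notes effort, for a payoff of 39.43.

39.43 hours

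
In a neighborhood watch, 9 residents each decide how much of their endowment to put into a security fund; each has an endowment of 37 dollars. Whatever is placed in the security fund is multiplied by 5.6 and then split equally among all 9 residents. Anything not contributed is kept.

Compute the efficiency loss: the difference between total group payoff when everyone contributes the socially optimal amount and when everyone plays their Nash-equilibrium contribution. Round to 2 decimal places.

Each contributed unit returns 5.6/9 = 0.6222 to its contributor — below 1 — so contributing 0 is dominant for every player. At the Nash equilibrium everyone keeps their 37, and the group total is 9 × 37 = 333.
Each contributed unit returns 5.600 to the group as a whole (0.6222 to each of 9 players), which exceeds 1, so the social optimum is full contribution: group total = 5.600 × 333 = 1864.80.
Efficiency loss = 1864.80 − 333 = 1531.80.

1531.80 dollars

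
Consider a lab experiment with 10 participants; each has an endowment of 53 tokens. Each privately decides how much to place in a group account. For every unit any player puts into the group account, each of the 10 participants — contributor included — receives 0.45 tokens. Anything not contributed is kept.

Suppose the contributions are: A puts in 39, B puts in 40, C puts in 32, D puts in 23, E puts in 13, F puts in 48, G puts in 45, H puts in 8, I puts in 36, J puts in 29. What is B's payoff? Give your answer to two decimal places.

Total contributed: 39 + 40 + 32 + 23 + 13 + 48 + 45 + 8 + 36 + 29 = 313.
Each receives 0.45 × 313 = 140.85 from the group account.
B keeps 53 − 40 = 13, so B's payoff is 13 + 140.85 = 153.85.

153.85 tokens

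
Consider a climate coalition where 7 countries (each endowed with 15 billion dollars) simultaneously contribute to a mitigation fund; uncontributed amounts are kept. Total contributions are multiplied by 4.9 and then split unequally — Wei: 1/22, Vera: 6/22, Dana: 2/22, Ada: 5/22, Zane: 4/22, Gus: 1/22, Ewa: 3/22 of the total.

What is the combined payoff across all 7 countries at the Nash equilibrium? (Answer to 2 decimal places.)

222.00 billion dollars

For player j, contributing a unit is worthwhile iff 4.9 × (j's share) ≥ 1, i.e. iff j's share is at least 0.2041.
Vera and Ada clear that bar, contributing 15 each; the remaining 5 contribute 0. Total contributed: 30.
The mitigation fund pays out 4.9 × 30 = 147.00 in total (split across the unequal shares, but the aggregate is all that matters for the group sum).
The 5 free-riders keep 15 each, adding 75. Group total = 75 + 147.00 = 222.00.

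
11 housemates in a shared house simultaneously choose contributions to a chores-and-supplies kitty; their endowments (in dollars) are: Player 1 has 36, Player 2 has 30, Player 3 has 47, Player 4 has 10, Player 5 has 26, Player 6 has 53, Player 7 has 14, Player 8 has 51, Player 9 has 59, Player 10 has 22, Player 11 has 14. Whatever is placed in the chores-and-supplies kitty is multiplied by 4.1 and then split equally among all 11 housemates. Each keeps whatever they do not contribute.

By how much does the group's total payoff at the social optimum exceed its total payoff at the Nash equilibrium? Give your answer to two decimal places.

The private return per contributed unit is 4.1/11 = 0.3727 < 1 for every player regardless of endowment, so the Nash equilibrium is zero contribution and the group total is Σ E_j = 36 + 30 + 47 + 10 + 26 + 53 + 14 + 51 + 59 + 22 + 14 = 362.
Each contributed unit returns 4.100 to the group, so the social optimum is full contribution by everyone: group total = 4.100 × 362 = 1484.20.
Efficiency loss = (4.100 − 1) × 362 = 1122.20.

1122.20 dollars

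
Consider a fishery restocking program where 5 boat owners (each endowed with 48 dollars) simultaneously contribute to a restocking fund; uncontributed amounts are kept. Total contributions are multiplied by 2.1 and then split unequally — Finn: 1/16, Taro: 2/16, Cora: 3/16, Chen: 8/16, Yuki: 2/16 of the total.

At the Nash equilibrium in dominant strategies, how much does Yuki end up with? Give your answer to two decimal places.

For player j, contributing a unit is worthwhile iff 2.1 × (j's share) ≥ 1, i.e. iff j's share is at least 0.4762.
Only Chen (8/16) clears that bar, contributing 48; the remaining 4 contribute 0. Total contributed: 48.
Yuki keeps 48 and receives 2.1 × 48 × 2/16 = 12.60 from the restocking fund, for a payoff of 60.60.

60.60 dollars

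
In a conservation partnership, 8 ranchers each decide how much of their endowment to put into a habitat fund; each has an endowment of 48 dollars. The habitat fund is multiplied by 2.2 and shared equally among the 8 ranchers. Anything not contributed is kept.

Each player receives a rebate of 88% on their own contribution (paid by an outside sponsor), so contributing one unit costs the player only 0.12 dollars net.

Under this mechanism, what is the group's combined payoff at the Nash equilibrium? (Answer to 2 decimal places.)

With the mechanism, a contributed unit returns (2.2/8) / 0.12 = 2.2917 per unit of net cost to the contributor — now above 1 — so contributing fully is weakly dominant for every player.
At the Nash equilibrium everyone contributes 48. Group total payoff = 8 × (48 × 0.88 + 2.2 × 48) = 1182.72.

1182.72 dollars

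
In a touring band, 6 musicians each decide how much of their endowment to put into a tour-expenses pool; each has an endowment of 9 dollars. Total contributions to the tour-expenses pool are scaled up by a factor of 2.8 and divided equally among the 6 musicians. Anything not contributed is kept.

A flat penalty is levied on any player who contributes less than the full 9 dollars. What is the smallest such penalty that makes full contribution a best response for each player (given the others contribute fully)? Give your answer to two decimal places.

4.80 dollars

Given the others contribute fully, the best deviation is to contribute 0 (any partial contribution still incurs the fine and gives up units whose private return 0.4667 is below 1).
Deviating from 9 to 0 saves 9 dollars but forfeits the deviator's share of the drop in the tour-expenses pool: 2.8/6 × 9 = 4.20.
So the deviation gain is 9 − 4.20 = 4.80, and the fine must be at least 4.80 dollars to wipe it out.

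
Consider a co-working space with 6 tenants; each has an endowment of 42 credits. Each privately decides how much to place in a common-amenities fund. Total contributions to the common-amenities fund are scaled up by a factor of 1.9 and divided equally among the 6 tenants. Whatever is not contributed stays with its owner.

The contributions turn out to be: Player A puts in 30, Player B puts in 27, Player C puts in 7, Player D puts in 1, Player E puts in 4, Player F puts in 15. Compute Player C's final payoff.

61.60 credits

Total contributed: 30 + 27 + 7 + 1 + 4 + 15 = 84.
Each receives 1.9 × 84 / 6 = 26.60 from the common-amenities fund.
Player C keeps 42 − 7 = 35, so Player C's payoff is 35 + 26.60 = 61.60.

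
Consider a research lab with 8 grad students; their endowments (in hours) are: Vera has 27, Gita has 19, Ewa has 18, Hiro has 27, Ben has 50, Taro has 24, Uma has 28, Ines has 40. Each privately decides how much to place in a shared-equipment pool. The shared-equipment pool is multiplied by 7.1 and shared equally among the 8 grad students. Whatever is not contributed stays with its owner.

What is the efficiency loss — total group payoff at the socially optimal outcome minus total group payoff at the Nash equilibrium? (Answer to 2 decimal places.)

1421.30 hours

The private return per contributed unit is 7.1/8 = 0.8875 < 1 for every player regardless of endowment, so the Nash equilibrium is zero contribution and the group total is Σ E_j = 27 + 19 + 18 + 27 + 50 + 24 + 28 + 40 = 233.
Each contributed unit returns 7.100 to the group, so the social optimum is full contribution by everyone: group total = 7.100 × 233 = 1654.30.
Efficiency loss = (7.100 − 1) × 233 = 1421.30.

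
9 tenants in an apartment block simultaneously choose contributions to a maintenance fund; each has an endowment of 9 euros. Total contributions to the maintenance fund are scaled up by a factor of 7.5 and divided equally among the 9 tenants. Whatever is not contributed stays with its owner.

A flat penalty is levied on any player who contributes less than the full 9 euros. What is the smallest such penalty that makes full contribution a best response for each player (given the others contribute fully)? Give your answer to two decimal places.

Given the others contribute fully, the best deviation is to contribute 0 (any partial contribution still incurs the fine and gives up units whose private return 0.8333 is below 1).
Deviating from 9 to 0 saves 9 euros but forfeits the deviator's share of the drop in the maintenance fund: 7.5/9 × 9 = 7.50.
So the deviation gain is 9 − 7.50 = 1.50, and the fine must be at least 1.50 euros to wipe it out.

1.50 euros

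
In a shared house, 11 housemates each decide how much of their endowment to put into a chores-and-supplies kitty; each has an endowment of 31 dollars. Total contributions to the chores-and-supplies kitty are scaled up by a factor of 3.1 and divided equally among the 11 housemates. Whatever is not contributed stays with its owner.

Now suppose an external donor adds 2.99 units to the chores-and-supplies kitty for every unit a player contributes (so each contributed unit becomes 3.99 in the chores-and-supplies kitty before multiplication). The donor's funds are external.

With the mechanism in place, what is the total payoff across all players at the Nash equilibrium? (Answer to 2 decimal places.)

4217.83 dollars

With the mechanism, a contributed unit returns 3.1 × 3.99 / 11 = 1.1245 per unit of net cost to the contributor — now above 1 — so contributing fully is weakly dominant for every player.
So the Nash equilibrium is full contribution by all 11; the group earns 3.1 × 3.99 × 341 = 4217.83.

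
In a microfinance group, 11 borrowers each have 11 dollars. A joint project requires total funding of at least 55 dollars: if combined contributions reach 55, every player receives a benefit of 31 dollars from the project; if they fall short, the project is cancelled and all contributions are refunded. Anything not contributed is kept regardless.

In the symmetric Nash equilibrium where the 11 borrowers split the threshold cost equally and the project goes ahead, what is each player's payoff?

Equal share of the threshold: 55/11 = 5.
At this profile no one gains by cutting their contribution: any cut drops the total below 55, the project is cancelled, contributions are refunded, and the deviator ends with 11, which is less than 11 − 5 + 31 = 37. Contributing more than 5 just wastes the excess. So contributing exactly 5 is a best response.
Each player's payoff: 11 − 5 + 31 = 37.

37 dollars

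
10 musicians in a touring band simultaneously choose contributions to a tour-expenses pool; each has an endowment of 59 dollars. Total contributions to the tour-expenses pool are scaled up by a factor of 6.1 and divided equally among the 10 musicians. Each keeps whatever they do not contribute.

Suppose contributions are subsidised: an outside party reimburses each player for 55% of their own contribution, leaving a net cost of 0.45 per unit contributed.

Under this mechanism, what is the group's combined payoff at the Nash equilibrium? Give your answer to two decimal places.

The effective private return per unit is now (6.1/10) / 0.45 = 1.3556 > 1, so every player's dominant strategy flips to full contribution.
So the Nash equilibrium is full contribution by all 10; the group earns 10 × (59 × 0.55 + 6.1 × 59) = 3923.50.

3923.50 dollars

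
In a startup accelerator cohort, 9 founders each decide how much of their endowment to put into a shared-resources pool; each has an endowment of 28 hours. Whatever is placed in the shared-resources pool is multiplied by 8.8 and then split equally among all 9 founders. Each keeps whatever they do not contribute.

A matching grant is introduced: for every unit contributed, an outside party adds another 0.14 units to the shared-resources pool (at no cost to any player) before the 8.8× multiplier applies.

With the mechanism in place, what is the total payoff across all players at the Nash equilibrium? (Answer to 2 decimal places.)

The effective private return per unit is now 8.8 × 1.14 / 9 = 1.1147 > 1, so every player's dominant strategy flips to full contribution.
So the Nash equilibrium is full contribution by all 9; the group earns 8.8 × 1.14 × 252 = 2528.06.

2528.06 hours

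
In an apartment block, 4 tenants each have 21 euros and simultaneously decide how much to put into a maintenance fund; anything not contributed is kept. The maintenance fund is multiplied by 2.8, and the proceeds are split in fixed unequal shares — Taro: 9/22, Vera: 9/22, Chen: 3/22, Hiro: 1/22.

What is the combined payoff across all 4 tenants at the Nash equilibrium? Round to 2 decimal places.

For player j, contributing a unit is worthwhile iff 2.8 × (j's share) ≥ 1, i.e. iff j's share is at least 0.3571.
Taro and Vera clear that bar, contributing 21 each; the remaining 2 contribute 0. Total contributed: 42.
The maintenance fund pays out 2.8 × 42 = 117.60 in total (split across the unequal shares, but the aggregate is all that matters for the group sum).
The 2 free-riders keep 21 each, adding 42. Group total = 42 + 117.60 = 159.60.

159.60 euros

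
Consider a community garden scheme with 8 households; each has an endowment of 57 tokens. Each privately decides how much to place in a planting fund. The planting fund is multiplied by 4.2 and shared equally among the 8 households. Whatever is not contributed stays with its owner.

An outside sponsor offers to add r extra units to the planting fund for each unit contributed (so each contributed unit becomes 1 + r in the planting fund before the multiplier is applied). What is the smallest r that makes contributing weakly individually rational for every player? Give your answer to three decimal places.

With matching at rate r, one contributed unit becomes (1 + r) in the planting fund and returns 4.2 × (1 + r) / 8 to the contributor.
Setting this equal to 1: 1 + r = 8/4.2 = 1.9048.
So the minimum matching rate is r = 1.9048 − 1 = 0.905.

0.905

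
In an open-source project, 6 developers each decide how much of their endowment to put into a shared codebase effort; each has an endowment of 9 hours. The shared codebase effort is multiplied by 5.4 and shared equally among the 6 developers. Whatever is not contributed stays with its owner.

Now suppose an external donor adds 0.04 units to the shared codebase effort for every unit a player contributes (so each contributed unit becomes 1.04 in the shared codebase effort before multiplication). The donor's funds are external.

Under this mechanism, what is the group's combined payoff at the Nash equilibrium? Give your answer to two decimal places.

54.00 hours

Even with the mechanism, each unit contributed returns only 5.4 × 1.04 / 6 = 0.9360 per unit of net cost, so contributing nothing is still dominant.
At the Nash equilibrium no one contributes; group total payoff = 6 × 9 = 54.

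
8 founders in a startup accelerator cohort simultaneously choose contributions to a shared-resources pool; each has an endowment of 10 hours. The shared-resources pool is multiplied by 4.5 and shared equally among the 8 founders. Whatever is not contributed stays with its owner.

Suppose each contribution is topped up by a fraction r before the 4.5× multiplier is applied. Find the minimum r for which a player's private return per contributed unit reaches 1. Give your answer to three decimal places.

With matching at rate r, one contributed unit becomes (1 + r) in the shared-resources pool and returns 4.5 × (1 + r) / 8 to the contributor.
Setting this equal to 1: 1 + r = 8/4.5 = 1.7778.
So the minimum matching rate is r = 1.7778 − 1 = 0.778.

0.778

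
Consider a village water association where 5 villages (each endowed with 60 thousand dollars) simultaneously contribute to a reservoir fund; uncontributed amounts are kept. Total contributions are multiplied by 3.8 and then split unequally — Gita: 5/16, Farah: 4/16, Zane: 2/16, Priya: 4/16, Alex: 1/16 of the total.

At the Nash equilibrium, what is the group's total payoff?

Each unit j contributes comes back to j as 3.8 × (j's share), so j prefers to contribute only if that share exceeds 1/3.8 = 0.2632; otherwise keeping the unit dominates.
The only share above 0.2632 is Gita's 5/16, contributing 60; the remaining 4 contribute 0. Total contributed: 60.
The reservoir fund pays out 3.8 × 60 = 228.00 in total (split across the unequal shares, but the aggregate is all that matters for the group sum).
The 4 free-riders keep 60 each, adding 240. Group total = 240 + 228.00 = 468.00.

468.00 thousand dollars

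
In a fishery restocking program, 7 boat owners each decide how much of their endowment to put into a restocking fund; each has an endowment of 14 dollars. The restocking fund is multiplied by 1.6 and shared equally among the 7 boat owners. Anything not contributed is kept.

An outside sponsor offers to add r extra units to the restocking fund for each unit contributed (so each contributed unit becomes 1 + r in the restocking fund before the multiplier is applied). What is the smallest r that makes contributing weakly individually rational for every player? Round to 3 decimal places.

3.375

With matching at rate r, one contributed unit becomes (1 + r) in the restocking fund and returns 1.6 × (1 + r) / 7 to the contributor.
Setting this equal to 1: 1 + r = 7/1.6 = 4.3750.
So the minimum matching rate is r = 4.3750 − 1 = 3.375.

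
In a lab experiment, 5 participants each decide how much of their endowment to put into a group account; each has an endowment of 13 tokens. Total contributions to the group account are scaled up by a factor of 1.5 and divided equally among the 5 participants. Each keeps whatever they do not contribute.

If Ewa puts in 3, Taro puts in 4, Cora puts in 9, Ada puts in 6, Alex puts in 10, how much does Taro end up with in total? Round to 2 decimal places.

18.60 tokens

Total contributed: 3 + 4 + 9 + 6 + 10 = 32.
Each receives 1.5 × 32 / 5 = 9.60 from the group account.
Taro keeps 13 − 4 = 9, so Taro's payoff is 9 + 9.60 = 18.60.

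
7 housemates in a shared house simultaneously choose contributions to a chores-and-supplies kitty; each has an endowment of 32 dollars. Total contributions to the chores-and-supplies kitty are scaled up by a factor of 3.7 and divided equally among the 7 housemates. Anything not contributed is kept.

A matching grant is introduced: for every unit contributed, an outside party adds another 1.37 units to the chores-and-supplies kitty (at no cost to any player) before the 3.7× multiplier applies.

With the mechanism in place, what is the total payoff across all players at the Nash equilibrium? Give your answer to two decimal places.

With the mechanism, a contributed unit returns 3.7 × 2.37 / 7 = 1.2527 per unit of net cost to the contributor — now above 1 — so contributing fully is weakly dominant for every player.
So the Nash equilibrium is full contribution by all 7; the group earns 3.7 × 2.37 × 224 = 1964.26.

1964.26 dollars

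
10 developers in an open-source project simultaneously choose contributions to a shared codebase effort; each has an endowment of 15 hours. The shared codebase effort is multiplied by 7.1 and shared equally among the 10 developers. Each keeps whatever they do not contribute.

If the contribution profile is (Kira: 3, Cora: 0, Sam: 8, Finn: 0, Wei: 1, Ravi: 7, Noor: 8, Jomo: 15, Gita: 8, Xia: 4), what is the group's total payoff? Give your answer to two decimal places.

Total contributed: 3 + 0 + 8 + 0 + 1 + 7 + 8 + 15 + 8 + 4 = 54; total kept: 10 × 15 − 54 = 96.
The shared codebase effort pays out 7.1 × 54 = 383.40 in aggregate.
Group total = 96 + 383.40 = 479.40.

479.40 hours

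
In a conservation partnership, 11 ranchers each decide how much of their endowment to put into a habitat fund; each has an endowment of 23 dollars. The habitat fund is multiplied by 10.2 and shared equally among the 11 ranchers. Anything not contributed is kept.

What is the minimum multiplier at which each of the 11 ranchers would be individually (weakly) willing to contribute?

11

A contributed unit returns (multiplier)/11 to its contributor.
This reaches 1 exactly when the multiplier is 11.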